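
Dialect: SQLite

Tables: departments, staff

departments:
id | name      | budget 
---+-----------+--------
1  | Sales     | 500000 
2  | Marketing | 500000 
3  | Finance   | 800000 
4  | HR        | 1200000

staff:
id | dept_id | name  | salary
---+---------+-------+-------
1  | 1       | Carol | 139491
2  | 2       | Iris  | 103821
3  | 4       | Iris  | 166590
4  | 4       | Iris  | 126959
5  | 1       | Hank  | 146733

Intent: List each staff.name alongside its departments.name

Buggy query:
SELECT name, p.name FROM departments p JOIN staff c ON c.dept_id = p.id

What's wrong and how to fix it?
Bug: Both tables have a 'name' column; the unqualified reference is ambiguous

Fix: Qualify the column with its table alias (c.name)

Corrected query:
SELECT c.name, p.name FROM departments p JOIN staff c ON c.dept_id = p.id

Result:
name  | name     
------+----------
Carol | Sales    
Iris  | Marketing
Iris  | HR       
Iris  | HR       
Hank  | Sales    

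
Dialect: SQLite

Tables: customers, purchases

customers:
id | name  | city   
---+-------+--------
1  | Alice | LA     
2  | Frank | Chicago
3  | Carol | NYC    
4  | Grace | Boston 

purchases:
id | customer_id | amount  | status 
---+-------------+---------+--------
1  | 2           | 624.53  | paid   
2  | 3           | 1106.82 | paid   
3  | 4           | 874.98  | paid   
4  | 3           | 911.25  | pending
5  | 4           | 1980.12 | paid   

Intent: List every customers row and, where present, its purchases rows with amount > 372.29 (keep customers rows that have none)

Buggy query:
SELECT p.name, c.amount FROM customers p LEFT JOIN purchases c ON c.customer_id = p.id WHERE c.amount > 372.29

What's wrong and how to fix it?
Bug: Filtering c.amount in WHERE discards the NULL rows produced by LEFT JOIN, turning it into an inner join

Fix: Move the right-table condition into the ON clause so unmatched parents are kept

Corrected query:
SELECT p.name, c.amount FROM customers p LEFT JOIN purchases c ON c.customer_id = p.id AND c.amount > 372.29

Result:
name  | amount 
------+--------
Alice | NULL   
Frank | 624.53 
Carol | 911.25 
Carol | 1106.82
Grace | 874.98 
Grace | 1980.12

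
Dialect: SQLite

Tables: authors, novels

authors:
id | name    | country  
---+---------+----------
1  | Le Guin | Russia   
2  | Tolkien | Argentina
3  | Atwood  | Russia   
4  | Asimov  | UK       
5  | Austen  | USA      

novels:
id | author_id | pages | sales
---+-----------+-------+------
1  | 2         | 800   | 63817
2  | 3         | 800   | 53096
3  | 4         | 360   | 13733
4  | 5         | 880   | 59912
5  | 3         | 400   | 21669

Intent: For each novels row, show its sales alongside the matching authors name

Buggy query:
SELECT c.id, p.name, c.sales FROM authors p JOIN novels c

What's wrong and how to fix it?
Bug: Missing join condition: each novels row is matched to all authors rows instead of just its own

Fix: Specify the join condition linking the foreign key to the parent id

Corrected query:
SELECT c.id, p.name, c.sales FROM authors p JOIN novels c ON c.author_id = p.id

Result:
id | name    | sales
---+---------+------
1  | Tolkien | 63817
2  | Atwood  | 53096
3  | Asimov  | 13733
4  | Austen  | 59912
5  | Atwood  | 21669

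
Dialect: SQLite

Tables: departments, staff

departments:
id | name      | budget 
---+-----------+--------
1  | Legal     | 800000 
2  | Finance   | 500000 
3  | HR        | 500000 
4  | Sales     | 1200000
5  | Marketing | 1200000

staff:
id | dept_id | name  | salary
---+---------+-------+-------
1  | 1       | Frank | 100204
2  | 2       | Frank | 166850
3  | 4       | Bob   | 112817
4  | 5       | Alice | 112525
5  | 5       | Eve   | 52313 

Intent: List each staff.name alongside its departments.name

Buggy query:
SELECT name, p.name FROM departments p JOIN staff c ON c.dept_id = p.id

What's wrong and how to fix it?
Bug: Both tables have a 'name' column; the unqualified reference is ambiguous

Fix: Prefix ambiguous columns with the table alias

Corrected query:
SELECT c.name, p.name FROM departments p JOIN staff c ON c.dept_id = p.id

Result:
name  | name     
------+----------
Frank | Legal    
Frank | Finance  
Bob   | Sales    
Alice | Marketing
Eve   | Marketing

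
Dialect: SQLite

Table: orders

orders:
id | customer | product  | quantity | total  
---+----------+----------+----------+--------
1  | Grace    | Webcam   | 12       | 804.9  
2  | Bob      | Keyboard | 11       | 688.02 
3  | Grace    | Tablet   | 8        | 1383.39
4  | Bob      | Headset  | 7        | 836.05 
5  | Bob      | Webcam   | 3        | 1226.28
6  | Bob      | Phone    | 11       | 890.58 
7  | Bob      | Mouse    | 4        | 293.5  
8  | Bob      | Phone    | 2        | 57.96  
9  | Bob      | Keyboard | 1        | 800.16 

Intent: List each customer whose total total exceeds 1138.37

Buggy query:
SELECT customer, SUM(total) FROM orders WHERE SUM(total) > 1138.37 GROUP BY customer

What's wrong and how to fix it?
Bug: WHERE runs before GROUP BY, so aggregates aren't available there

Fix: Move the aggregate condition to a HAVING clause

Corrected query:
SELECT customer, SUM(total) FROM orders GROUP BY customer HAVING SUM(total) > 1138.37

Result:
customer | SUM(total)
---------+-----------
Bob      | 4792.55   
Grace    | 2188.29   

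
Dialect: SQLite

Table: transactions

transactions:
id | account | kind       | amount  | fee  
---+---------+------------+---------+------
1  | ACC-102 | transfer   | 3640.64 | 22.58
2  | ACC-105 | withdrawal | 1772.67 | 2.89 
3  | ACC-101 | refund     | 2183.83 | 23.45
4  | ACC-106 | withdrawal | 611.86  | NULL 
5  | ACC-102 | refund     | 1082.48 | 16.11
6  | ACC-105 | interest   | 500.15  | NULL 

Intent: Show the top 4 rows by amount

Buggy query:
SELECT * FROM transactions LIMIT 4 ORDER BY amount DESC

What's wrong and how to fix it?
Bug: ORDER BY cannot follow LIMIT; LIMIT is the final clause

Fix: Sort with ORDER BY, then apply LIMIT

Corrected query:
SELECT * FROM transactions ORDER BY amount DESC LIMIT 4

Result:
id | account | kind       | amount  | fee  
---+---------+------------+---------+------
1  | ACC-102 | transfer   | 3640.64 | 22.58
3  | ACC-101 | refund     | 2183.83 | 23.45
2  | ACC-105 | withdrawal | 1772.67 | 2.89 
5  | ACC-102 | refund     | 1082.48 | 16.11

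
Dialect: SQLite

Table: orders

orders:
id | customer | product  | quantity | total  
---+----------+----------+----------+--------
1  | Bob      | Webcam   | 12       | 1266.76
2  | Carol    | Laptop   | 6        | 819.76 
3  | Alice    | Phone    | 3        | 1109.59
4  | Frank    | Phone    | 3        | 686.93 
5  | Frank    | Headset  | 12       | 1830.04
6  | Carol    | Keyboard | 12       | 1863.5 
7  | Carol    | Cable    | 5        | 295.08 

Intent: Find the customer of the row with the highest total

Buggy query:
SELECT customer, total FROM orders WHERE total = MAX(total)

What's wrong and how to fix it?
Bug: MAX(total) is an aggregate and cannot be used directly in WHERE

Fix: Use a subquery: WHERE total = (SELECT MAX(total) FROM orders)

Corrected query:
SELECT customer, total FROM orders WHERE total = (SELECT MAX(total) FROM orders)

Result:
customer | total 
---------+-------
Carol    | 1863.5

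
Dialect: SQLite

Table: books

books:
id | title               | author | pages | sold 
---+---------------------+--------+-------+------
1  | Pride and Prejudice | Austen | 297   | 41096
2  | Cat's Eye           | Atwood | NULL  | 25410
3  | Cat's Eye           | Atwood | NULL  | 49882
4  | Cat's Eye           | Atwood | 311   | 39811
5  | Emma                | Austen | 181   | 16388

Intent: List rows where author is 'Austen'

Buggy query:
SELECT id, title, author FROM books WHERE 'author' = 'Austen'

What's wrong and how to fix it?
Bug: Single quotes denote string literals in SQL; the column name is being compared as a constant string

Fix: Remove the quotes around the column name (or use double quotes for an identifier)

Corrected query:
SELECT id, title, author FROM books WHERE author = 'Austen'

Result:
id | title               | author
---+---------------------+-------
1  | Pride and Prejudice | Austen
5  | Emma                | Austen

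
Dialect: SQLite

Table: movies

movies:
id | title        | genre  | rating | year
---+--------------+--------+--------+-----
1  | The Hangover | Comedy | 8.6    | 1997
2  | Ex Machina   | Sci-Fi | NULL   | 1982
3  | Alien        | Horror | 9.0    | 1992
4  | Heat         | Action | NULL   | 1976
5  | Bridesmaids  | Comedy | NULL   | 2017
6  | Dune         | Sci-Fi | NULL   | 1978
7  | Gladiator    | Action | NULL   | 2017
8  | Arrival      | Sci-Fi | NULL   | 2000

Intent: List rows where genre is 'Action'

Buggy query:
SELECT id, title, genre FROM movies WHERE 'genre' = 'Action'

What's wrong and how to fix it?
Bug: Single quotes denote string literals in SQL; the column name is being compared as a constant string

Fix: Remove the quotes around the column name (or use double quotes for an identifier)

Corrected query:
SELECT id, title, genre FROM movies WHERE genre = 'Action'

Result:
id | title     | genre 
---+-----------+-------
4  | Heat      | Action
7  | Gladiator | Action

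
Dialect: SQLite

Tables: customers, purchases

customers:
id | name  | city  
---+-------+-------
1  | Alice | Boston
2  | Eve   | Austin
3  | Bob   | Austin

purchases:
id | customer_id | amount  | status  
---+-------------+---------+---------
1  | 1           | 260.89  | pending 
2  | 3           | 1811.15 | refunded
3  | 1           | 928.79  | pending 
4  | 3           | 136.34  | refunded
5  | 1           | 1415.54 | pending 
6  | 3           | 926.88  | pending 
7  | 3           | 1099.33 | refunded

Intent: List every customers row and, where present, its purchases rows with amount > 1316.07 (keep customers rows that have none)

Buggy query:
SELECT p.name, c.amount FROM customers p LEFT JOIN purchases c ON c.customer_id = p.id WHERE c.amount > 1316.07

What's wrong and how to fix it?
Bug: Filtering c.amount in WHERE discards the NULL rows produced by LEFT JOIN, turning it into an inner join

Fix: Put 'c.amount > 1316.07' in the JOIN's ON clause instead of WHERE

Corrected query:
SELECT p.name, c.amount FROM customers p LEFT JOIN purchases c ON c.customer_id = p.id AND c.amount > 1316.07

Result:
name  | amount 
------+--------
Alice | 1415.54
Eve   | NULL   
Bob   | 1811.15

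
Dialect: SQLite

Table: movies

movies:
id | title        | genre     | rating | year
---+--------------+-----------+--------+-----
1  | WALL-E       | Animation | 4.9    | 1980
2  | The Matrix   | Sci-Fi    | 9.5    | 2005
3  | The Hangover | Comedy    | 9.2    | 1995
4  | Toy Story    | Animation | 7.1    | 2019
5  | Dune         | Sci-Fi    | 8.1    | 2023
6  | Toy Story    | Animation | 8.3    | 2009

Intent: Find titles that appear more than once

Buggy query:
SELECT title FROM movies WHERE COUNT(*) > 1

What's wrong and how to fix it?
Bug: COUNT(*) is an aggregate and cannot be used in WHERE

Fix: Group first, then use HAVING for the count condition

Corrected query:
SELECT title FROM movies GROUP BY title HAVING COUNT(*) > 1

Result:
title    
---------
Toy Story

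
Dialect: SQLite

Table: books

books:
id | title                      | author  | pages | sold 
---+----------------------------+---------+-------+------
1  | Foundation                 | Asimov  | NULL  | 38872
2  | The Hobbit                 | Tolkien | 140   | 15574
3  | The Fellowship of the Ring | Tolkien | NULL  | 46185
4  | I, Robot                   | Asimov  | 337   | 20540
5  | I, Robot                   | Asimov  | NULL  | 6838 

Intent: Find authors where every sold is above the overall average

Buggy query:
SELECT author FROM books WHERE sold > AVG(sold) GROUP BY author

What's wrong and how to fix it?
Bug: AVG() is an aggregate; it can't sit directly in WHERE

Fix: Use a subquery for AVG and a HAVING MIN(...) filter so the condition holds for every row in the group

Corrected query:
SELECT author FROM books GROUP BY author HAVING MIN(sold) > (SELECT AVG(sold) FROM books)

Result:
(no rows)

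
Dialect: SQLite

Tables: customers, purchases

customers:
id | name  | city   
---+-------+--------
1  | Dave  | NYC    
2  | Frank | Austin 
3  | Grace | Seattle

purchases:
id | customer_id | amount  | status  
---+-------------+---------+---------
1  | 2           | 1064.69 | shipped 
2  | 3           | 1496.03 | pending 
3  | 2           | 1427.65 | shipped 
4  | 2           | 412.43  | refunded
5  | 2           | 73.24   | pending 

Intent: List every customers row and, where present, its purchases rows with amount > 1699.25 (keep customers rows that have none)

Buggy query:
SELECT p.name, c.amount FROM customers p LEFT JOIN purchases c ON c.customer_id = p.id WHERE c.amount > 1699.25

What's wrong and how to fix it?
Bug: A WHERE condition on the right-hand table after LEFT JOIN drops unmatched parents

Fix: Put 'c.amount > 1699.25' in the JOIN's ON clause instead of WHERE

Corrected query:
SELECT p.name, c.amount FROM customers p LEFT JOIN purchases c ON c.customer_id = p.id AND c.amount > 1699.25

Result:
name  | amount
------+-------
Dave  | NULL  
Frank | NULL  
Grace | NULL  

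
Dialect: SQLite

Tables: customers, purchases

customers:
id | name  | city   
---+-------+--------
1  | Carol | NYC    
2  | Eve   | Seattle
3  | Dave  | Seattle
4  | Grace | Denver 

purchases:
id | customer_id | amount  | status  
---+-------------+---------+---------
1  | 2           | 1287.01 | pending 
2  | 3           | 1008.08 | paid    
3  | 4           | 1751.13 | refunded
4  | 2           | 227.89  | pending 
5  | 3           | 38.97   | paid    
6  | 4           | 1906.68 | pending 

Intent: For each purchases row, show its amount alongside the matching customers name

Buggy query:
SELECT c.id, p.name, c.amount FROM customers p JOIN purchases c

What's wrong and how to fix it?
Bug: Missing join condition: each purchases row is matched to all customers rows instead of just its own

Fix: Specify the join condition linking the foreign key to the parent id

Corrected query:
SELECT c.id, p.name, c.amount FROM customers p JOIN purchases c ON c.customer_id = p.id

Result:
id | name  | amount 
---+-------+--------
1  | Eve   | 1287.01
2  | Dave  | 1008.08
3  | Grace | 1751.13
4  | Eve   | 227.89 
5  | Dave  | 38.97  
6  | Grace | 1906.68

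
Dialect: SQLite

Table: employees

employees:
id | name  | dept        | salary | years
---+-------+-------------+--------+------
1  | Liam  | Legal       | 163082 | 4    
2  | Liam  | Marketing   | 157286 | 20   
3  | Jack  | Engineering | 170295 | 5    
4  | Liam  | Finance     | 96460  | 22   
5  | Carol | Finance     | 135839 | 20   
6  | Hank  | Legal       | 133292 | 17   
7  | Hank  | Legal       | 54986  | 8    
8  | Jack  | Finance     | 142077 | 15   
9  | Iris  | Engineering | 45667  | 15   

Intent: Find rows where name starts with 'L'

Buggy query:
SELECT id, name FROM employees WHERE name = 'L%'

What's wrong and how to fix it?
Bug: Wildcards only work with LIKE; '=' treats '%' as a literal character

Fix: Use LIKE for wildcard pattern matching

Corrected query:
SELECT id, name FROM employees WHERE name LIKE 'L%'

Result:
id | name
---+-----
1  | Liam
2  | Liam
4  | Liam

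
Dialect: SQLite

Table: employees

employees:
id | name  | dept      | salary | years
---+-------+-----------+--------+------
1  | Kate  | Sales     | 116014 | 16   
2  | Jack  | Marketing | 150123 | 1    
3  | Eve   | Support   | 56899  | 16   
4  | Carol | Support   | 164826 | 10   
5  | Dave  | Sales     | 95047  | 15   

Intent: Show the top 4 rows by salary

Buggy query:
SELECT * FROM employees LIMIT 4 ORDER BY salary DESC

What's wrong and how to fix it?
Bug: LIMIT must come after ORDER BY

Fix: Sort with ORDER BY, then apply LIMIT

Corrected query:
SELECT * FROM employees ORDER BY salary DESC LIMIT 4

Result:
id | name  | dept      | salary | years
---+-------+-----------+--------+------
4  | Carol | Support   | 164826 | 10   
2  | Jack  | Marketing | 150123 | 1    
1  | Kate  | Sales     | 116014 | 16   
5  | Dave  | Sales     | 95047  | 15   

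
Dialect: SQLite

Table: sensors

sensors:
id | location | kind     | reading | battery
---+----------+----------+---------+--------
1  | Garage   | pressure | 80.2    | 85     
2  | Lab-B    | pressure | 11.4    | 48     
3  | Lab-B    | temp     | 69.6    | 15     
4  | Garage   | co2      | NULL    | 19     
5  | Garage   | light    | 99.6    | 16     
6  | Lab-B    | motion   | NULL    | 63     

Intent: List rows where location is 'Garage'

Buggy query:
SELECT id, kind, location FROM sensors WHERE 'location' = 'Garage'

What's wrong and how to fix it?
Bug: 'location' in single quotes is a string literal, not the column; the comparison is literal-vs-literal and never true

Fix: Remove the quotes around the column name (or use double quotes for an identifier)

Corrected query:
SELECT id, kind, location FROM sensors WHERE location = 'Garage'

Result:
id | kind     | location
---+----------+---------
1  | pressure | Garage  
4  | co2      | Garage  
5  | light    | Garage  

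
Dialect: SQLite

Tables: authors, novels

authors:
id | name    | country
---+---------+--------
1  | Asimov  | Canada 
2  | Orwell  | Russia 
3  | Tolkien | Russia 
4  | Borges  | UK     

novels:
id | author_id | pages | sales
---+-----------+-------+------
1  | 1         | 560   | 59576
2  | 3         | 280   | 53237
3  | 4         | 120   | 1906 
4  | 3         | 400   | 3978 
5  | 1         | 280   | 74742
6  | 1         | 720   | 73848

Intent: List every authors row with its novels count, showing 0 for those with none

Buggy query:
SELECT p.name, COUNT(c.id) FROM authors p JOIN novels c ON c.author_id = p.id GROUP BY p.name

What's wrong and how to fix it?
Bug: INNER JOIN drops authors rows that have no matching novels rows

Fix: Switch to LEFT JOIN to retain unmatched parent rows

Corrected query:
SELECT p.name, COUNT(c.id) FROM authors p LEFT JOIN novels c ON c.author_id = p.id GROUP BY p.name

Result:
name    | COUNT(c.id)
--------+------------
Asimov  | 3          
Borges  | 1          
Orwell  | 0          
Tolkien | 2          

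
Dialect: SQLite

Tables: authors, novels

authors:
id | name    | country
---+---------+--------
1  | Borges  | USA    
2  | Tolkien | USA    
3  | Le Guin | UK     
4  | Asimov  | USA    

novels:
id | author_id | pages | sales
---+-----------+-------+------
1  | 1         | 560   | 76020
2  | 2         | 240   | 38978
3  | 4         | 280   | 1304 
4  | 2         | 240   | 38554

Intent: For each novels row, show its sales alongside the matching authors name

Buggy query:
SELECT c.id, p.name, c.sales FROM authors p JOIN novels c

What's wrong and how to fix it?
Bug: Missing join condition: each novels row is matched to all authors rows instead of just its own

Fix: Specify the join condition linking the foreign key to the parent id

Corrected query:
SELECT c.id, p.name, c.sales FROM authors p JOIN novels c ON c.author_id = p.id

Result:
id | name    | sales
---+---------+------
1  | Borges  | 76020
2  | Tolkien | 38978
3  | Asimov  | 1304 
4  | Tolkien | 38554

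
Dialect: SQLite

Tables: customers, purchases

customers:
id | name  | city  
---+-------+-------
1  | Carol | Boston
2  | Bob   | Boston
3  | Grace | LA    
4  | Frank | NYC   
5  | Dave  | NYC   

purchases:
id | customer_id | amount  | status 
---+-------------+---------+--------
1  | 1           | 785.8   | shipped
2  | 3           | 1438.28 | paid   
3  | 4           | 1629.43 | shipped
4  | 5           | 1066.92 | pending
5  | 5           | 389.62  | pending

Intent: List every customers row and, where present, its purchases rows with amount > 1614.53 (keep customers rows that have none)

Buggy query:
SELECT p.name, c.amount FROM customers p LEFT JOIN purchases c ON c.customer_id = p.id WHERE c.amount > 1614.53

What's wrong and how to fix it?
Bug: Filtering c.amount in WHERE discards the NULL rows produced by LEFT JOIN, turning it into an inner join

Fix: Put 'c.amount > 1614.53' in the JOIN's ON clause instead of WHERE

Corrected query:
SELECT p.name, c.amount FROM customers p LEFT JOIN purchases c ON c.customer_id = p.id AND c.amount > 1614.53

Result:
name  | amount 
------+--------
Carol | NULL   
Bob   | NULL   
Grace | NULL   
Frank | 1629.43
Dave  | NULL   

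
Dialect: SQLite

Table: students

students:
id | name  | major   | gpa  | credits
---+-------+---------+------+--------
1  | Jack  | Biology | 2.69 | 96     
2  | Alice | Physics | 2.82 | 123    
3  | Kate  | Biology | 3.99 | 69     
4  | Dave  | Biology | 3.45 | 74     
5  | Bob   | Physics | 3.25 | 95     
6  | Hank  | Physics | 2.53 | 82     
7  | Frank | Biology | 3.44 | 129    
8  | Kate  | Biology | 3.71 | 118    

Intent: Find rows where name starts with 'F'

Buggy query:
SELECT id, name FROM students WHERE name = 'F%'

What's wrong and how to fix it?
Bug: Wildcards only work with LIKE; '=' treats '%' as a literal character

Fix: Replace '=' with LIKE so 'F%' is treated as a pattern

Corrected query:
SELECT id, name FROM students WHERE name LIKE 'F%'

Result:
id | name 
---+------
7  | Frank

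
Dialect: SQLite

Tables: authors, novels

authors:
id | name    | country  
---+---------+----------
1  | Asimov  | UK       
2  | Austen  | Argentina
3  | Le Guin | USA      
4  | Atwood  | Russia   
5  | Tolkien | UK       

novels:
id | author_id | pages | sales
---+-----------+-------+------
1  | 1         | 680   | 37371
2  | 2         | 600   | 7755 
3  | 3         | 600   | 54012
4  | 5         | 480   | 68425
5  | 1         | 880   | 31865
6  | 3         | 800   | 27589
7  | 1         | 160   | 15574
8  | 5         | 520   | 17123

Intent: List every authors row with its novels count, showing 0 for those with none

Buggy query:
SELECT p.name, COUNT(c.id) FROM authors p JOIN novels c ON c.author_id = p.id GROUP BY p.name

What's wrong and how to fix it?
Bug: An inner join excludes parents with zero children

Fix: Use LEFT JOIN so parents without children still appear (COUNT(c.id) gives 0)

Corrected query:
SELECT p.name, COUNT(c.id) FROM authors p LEFT JOIN novels c ON c.author_id = p.id GROUP BY p.name

Result:
name    | COUNT(c.id)
--------+------------
Asimov  | 3          
Atwood  | 0          
Austen  | 1          
Le Guin | 2          
Tolkien | 2          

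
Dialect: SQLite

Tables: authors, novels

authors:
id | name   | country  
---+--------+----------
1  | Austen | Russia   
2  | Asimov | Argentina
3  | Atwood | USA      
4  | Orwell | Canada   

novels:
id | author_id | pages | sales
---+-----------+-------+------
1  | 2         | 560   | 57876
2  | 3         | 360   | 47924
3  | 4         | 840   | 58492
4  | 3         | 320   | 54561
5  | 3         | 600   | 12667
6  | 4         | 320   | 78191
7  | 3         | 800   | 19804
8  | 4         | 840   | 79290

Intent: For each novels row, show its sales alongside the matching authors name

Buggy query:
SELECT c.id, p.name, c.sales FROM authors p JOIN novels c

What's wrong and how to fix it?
Bug: Missing join condition: each novels row is matched to all authors rows instead of just its own

Fix: Add ON c.author_id = p.id to the JOIN

Corrected query:
SELECT c.id, p.name, c.sales FROM authors p JOIN novels c ON c.author_id = p.id

Result:
id | name   | sales
---+--------+------
1  | Asimov | 57876
2  | Atwood | 47924
3  | Orwell | 58492
4  | Atwood | 54561
5  | Atwood | 12667
6  | Orwell | 78191
7  | Atwood | 19804
8  | Orwell | 79290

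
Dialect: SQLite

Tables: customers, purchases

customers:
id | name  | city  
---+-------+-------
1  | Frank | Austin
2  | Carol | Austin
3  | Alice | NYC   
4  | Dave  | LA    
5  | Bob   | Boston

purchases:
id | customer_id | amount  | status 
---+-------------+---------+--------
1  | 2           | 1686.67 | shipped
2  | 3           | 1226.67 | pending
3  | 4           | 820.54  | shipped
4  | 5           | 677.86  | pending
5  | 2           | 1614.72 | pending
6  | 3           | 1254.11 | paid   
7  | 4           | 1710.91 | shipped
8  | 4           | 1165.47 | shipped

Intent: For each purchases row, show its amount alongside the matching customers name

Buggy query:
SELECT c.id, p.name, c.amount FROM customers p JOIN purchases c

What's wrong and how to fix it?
Bug: JOIN with no ON clause produces a cartesian product; every purchases row pairs with every customers row

Fix: Specify the join condition linking the foreign key to the parent id

Corrected query:
SELECT c.id, p.name, c.amount FROM customers p JOIN purchases c ON c.customer_id = p.id

Result:
id | name  | amount 
---+-------+--------
1  | Carol | 1686.67
2  | Alice | 1226.67
3  | Dave  | 820.54 
4  | Bob   | 677.86 
5  | Carol | 1614.72
6  | Alice | 1254.11
7  | Dave  | 1710.91
8  | Dave  | 1165.47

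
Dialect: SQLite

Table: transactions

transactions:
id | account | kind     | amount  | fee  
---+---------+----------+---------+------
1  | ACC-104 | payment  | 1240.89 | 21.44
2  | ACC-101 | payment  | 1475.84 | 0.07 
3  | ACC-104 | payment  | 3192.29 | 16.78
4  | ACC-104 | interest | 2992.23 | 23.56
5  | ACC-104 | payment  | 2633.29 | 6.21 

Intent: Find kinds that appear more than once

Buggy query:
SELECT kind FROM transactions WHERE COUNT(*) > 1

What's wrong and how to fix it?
Bug: WHERE can't reference COUNT(*); aggregates are computed after WHERE

Fix: Group first, then use HAVING for the count condition

Corrected query:
SELECT kind FROM transactions GROUP BY kind HAVING COUNT(*) > 1

Result:
kind   
-------
payment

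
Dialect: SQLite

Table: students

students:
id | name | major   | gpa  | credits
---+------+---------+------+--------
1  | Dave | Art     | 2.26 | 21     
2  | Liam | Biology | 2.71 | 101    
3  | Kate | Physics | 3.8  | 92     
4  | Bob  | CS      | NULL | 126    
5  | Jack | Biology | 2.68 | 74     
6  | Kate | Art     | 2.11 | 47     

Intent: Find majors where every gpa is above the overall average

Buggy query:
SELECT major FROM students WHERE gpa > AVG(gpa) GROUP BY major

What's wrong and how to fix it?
Bug: WHERE evaluates per row before aggregation, so AVG() is unavailable

Fix: Compute the overall average in a scalar subquery and compare each group's MIN against it in HAVING

Corrected query:
SELECT major FROM students GROUP BY major HAVING MIN(gpa) > (SELECT AVG(gpa) FROM students)

Result:
major  
-------
Physics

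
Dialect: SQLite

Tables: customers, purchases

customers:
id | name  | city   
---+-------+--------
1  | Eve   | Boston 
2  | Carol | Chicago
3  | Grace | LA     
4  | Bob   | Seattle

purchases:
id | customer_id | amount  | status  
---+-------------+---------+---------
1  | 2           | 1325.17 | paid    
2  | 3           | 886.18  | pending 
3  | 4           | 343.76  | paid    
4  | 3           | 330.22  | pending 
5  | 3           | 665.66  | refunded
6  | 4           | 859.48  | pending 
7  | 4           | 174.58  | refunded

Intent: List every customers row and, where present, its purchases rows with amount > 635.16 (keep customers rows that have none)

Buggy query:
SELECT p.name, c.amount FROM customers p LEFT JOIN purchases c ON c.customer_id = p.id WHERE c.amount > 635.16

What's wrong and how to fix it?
Bug: Filtering c.amount in WHERE discards the NULL rows produced by LEFT JOIN, turning it into an inner join

Fix: Move the right-table condition into the ON clause so unmatched parents are kept

Corrected query:
SELECT p.name, c.amount FROM customers p LEFT JOIN purchases c ON c.customer_id = p.id AND c.amount > 635.16

Result:
name  | amount 
------+--------
Eve   | NULL   
Carol | 1325.17
Grace | 665.66 
Grace | 886.18 
Bob   | 859.48 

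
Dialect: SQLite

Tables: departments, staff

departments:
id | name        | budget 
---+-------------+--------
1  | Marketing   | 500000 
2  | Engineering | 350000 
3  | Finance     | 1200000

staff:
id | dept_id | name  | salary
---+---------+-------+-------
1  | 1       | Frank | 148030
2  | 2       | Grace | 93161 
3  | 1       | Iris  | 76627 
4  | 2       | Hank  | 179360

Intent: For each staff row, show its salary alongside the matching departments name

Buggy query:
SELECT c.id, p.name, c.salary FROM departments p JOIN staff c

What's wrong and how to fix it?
Bug: JOIN with no ON clause produces a cartesian product; every staff row pairs with every departments row

Fix: Add ON c.dept_id = p.id to the JOIN

Corrected query:
SELECT c.id, p.name, c.salary FROM departments p JOIN staff c ON c.dept_id = p.id

Result:
id | name        | salary
---+-------------+-------
1  | Marketing   | 148030
2  | Engineering | 93161 
3  | Marketing   | 76627 
4  | Engineering | 179360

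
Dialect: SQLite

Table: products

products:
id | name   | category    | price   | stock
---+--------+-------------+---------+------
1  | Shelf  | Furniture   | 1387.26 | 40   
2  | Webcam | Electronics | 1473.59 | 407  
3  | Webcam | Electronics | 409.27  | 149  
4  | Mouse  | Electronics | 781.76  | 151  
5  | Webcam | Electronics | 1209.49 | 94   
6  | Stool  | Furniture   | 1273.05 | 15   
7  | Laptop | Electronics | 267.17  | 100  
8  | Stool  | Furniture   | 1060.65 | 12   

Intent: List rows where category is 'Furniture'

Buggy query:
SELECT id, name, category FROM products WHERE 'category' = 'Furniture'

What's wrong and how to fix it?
Bug: Single quotes denote string literals in SQL; the column name is being compared as a constant string

Fix: Reference the column as category without single quotes

Corrected query:
SELECT id, name, category FROM products WHERE category = 'Furniture'

Result:
id | name  | category 
---+-------+----------
1  | Shelf | Furniture
6  | Stool | Furniture
8  | Stool | Furniture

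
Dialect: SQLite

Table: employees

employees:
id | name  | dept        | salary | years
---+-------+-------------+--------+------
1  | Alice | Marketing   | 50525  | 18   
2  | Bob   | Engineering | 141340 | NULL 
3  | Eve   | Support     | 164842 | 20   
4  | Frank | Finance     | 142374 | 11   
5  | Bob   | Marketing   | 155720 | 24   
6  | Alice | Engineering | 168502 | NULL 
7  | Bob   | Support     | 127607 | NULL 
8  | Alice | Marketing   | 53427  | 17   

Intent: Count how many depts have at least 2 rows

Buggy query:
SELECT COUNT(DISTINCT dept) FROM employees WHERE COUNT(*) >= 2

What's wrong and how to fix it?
Bug: COUNT(*) cannot appear in WHERE; the per-group count doesn't exist yet

Fix: Group first with HAVING COUNT(*) >= 2, then COUNT the resulting groups

Corrected query:
SELECT COUNT(*) FROM (SELECT dept FROM employees GROUP BY dept HAVING COUNT(*) >= 2)

Result:
COUNT(*)
--------
3       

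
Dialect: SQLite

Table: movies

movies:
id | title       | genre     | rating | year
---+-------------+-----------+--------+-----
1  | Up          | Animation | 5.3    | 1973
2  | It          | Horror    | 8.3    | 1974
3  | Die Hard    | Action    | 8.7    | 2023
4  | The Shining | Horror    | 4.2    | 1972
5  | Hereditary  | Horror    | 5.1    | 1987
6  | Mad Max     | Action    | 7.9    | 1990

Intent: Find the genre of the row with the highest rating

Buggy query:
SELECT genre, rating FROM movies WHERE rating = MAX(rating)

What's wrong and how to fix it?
Bug: WHERE is evaluated per row; an aggregate over the whole table isn't defined there

Fix: Wrap MAX in a scalar subquery so WHERE compares against a single value

Corrected query:
SELECT genre, rating FROM movies WHERE rating = (SELECT MAX(rating) FROM movies)

Result:
genre  | rating
-------+-------
Action | 8.7   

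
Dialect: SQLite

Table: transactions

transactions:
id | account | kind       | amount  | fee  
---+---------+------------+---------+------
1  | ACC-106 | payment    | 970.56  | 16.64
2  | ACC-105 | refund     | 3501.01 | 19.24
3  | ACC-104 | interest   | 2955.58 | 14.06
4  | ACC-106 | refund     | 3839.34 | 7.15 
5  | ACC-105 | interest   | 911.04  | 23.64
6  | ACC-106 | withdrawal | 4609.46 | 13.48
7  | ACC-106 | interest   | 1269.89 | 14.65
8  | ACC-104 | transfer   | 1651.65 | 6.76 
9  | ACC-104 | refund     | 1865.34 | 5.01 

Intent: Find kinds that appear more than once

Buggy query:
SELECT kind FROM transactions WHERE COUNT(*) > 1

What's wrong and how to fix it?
Bug: WHERE can't reference COUNT(*); aggregates are computed after WHERE

Fix: GROUP BY kind, then filter groups with HAVING COUNT(*) > 1

Corrected query:
SELECT kind FROM transactions GROUP BY kind HAVING COUNT(*) > 1

Result:
kind    
--------
interest
refund  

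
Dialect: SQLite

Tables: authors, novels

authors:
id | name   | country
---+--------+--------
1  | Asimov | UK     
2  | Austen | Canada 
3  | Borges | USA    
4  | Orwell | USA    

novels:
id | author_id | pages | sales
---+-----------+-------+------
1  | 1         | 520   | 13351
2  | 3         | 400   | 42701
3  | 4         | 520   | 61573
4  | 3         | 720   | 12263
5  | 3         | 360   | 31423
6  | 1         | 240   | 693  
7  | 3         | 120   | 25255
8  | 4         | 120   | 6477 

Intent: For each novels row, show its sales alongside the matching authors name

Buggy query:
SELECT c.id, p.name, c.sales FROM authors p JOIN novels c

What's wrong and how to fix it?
Bug: JOIN with no ON clause produces a cartesian product; every novels row pairs with every authors row

Fix: Specify the join condition linking the foreign key to the parent id

Corrected query:
SELECT c.id, p.name, c.sales FROM authors p JOIN novels c ON c.author_id = p.id

Result:
id | name   | sales
---+--------+------
1  | Asimov | 13351
2  | Borges | 42701
3  | Orwell | 61573
4  | Borges | 12263
5  | Borges | 31423
6  | Asimov | 693  
7  | Borges | 25255
8  | Orwell | 6477 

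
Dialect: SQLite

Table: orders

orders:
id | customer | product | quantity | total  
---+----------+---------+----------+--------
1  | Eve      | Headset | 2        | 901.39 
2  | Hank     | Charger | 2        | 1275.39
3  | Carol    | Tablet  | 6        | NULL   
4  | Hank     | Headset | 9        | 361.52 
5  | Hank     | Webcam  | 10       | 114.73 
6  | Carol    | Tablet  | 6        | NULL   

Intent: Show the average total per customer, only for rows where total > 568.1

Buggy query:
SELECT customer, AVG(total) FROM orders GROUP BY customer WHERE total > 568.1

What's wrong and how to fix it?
Bug: WHERE cannot follow GROUP BY

Fix: Move the WHERE clause before GROUP BY

Corrected query:
SELECT customer, AVG(total) FROM orders WHERE total > 568.1 GROUP BY customer

Result:
customer | AVG(total)
---------+-----------
Eve      | 901.39    
Hank     | 1275.39   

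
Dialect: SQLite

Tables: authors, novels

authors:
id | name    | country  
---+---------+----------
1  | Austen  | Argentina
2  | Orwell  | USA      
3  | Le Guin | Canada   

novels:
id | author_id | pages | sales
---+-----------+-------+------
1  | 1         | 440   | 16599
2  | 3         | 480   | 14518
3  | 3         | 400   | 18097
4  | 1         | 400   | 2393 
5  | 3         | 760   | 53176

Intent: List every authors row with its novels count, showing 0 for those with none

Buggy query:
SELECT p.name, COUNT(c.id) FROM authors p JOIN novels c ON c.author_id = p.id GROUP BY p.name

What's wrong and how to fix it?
Bug: INNER JOIN drops authors rows that have no matching novels rows

Fix: Switch to LEFT JOIN to retain unmatched parent rows

Corrected query:
SELECT p.name, COUNT(c.id) FROM authors p LEFT JOIN novels c ON c.author_id = p.id GROUP BY p.name

Result:
name    | COUNT(c.id)
--------+------------
Austen  | 2          
Le Guin | 3          
Orwell  | 0          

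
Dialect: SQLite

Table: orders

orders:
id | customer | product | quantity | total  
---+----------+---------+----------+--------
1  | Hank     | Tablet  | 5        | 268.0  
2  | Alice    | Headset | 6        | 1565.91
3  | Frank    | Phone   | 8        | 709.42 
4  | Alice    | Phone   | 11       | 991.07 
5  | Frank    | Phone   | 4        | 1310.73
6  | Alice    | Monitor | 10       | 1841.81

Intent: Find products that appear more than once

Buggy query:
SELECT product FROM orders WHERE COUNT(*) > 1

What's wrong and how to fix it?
Bug: COUNT(*) is an aggregate and cannot be used in WHERE

Fix: Group first, then use HAVING for the count condition

Corrected query:
SELECT product FROM orders GROUP BY product HAVING COUNT(*) > 1

Result:
product
-------
Phone  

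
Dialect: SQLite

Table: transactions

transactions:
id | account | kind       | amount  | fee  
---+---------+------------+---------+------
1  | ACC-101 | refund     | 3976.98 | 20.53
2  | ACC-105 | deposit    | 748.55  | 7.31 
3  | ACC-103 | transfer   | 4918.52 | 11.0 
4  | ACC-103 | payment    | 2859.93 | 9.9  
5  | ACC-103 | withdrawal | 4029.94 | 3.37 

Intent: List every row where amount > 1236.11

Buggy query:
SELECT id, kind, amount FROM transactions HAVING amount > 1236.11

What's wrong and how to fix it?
Bug: This is a non-aggregate query (no GROUP BY, no aggregates), so in SQLite the HAVING clause is invalid here; a row-level condition belongs in WHERE

Fix: Use WHERE for row-level filtering

Corrected query:
SELECT id, kind, amount FROM transactions WHERE amount > 1236.11

Result:
id | kind       | amount 
---+------------+--------
1  | refund     | 3976.98
3  | transfer   | 4918.52
4  | payment    | 2859.93
5  | withdrawal | 4029.94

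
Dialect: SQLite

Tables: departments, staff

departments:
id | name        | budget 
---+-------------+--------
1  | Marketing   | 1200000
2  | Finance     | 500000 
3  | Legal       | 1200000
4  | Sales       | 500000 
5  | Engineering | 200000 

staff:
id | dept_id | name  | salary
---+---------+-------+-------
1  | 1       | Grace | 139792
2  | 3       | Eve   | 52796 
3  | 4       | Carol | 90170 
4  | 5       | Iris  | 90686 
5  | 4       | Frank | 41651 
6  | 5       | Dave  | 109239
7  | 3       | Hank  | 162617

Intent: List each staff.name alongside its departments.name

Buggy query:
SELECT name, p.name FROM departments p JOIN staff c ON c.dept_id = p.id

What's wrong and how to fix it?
Bug: 'name' exists in both joined tables, so the database can't tell which one is meant

Fix: Prefix ambiguous columns with the table alias

Corrected query:
SELECT c.name, p.name FROM departments p JOIN staff c ON c.dept_id = p.id

Result:
name  | name       
------+------------
Grace | Marketing  
Eve   | Legal      
Carol | Sales      
Iris  | Engineering
Frank | Sales      
Dave  | Engineering
Hank  | Legal      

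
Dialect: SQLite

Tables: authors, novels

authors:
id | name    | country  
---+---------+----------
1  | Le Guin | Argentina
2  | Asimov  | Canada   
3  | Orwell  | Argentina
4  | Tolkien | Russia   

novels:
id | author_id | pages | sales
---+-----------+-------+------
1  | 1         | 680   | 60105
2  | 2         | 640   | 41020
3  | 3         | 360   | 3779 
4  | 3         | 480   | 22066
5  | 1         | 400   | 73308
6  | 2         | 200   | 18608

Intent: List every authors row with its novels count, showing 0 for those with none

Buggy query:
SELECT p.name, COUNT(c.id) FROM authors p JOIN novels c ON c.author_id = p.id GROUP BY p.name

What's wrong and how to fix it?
Bug: INNER JOIN drops authors rows that have no matching novels rows

Fix: Switch to LEFT JOIN to retain unmatched parent rows

Corrected query:
SELECT p.name, COUNT(c.id) FROM authors p LEFT JOIN novels c ON c.author_id = p.id GROUP BY p.name

Result:
name    | COUNT(c.id)
--------+------------
Asimov  | 2          
Le Guin | 2          
Orwell  | 2          
Tolkien | 0          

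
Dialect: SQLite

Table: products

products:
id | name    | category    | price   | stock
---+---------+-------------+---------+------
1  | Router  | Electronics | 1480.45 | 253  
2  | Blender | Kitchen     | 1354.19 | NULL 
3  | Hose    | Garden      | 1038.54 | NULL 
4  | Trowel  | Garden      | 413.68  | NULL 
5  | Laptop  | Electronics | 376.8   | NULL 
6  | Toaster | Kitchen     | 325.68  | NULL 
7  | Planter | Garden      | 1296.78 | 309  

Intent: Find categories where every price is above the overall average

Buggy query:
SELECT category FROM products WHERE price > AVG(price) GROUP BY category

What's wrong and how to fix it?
Bug: AVG() is an aggregate; it can't sit directly in WHERE

Fix: Compute the overall average in a scalar subquery and compare each group's MIN against it in HAVING

Corrected query:
SELECT category FROM products GROUP BY category HAVING MIN(price) > (SELECT AVG(price) FROM products)

Result:
(no rows)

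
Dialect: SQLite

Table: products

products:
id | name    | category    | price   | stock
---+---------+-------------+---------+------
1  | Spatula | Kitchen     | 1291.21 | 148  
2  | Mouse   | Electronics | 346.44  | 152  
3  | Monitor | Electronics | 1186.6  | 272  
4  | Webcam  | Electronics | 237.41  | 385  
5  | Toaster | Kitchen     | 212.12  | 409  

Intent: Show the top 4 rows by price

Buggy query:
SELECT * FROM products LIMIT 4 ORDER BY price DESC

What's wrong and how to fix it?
Bug: LIMIT must come after ORDER BY

Fix: Sort with ORDER BY, then apply LIMIT

Corrected query:
SELECT * FROM products ORDER BY price DESC LIMIT 4

Result:
id | name    | category    | price   | stock
---+---------+-------------+---------+------
1  | Spatula | Kitchen     | 1291.21 | 148  
3  | Monitor | Electronics | 1186.6  | 272  
2  | Mouse   | Electronics | 346.44  | 152  
4  | Webcam  | Electronics | 237.41  | 385  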